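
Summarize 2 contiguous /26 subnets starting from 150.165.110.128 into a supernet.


Original prefix: /26
Number of subnets: 2 = 2^1
New prefix = 26 - 1 = 25
Supernet: 150.165.110.128/25


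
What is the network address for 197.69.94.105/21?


IP:   11000101.01000101.01011110.01101001
Mask: 11111111.11111111.11111000.00000000
AND operation:
Net:  11000101.01000101.01011000.00000000
Network: 197.69.88.0/21


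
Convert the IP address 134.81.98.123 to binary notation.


134 = 10000110
81 = 01010001
98 = 01100010
123 = 01111011
Binary: 10000110.01010001.01100010.01111011


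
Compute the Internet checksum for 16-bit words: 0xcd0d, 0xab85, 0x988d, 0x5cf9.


Sum all words (with carry folding):
+ 0xcd0d = 0xcd0d
+ 0xab85 = 0x7893
+ 0x988d = 0x1121
+ 0x5cf9 = 0x6e1a
One's complement: ~0x6e1a
Checksum = 0x91e5


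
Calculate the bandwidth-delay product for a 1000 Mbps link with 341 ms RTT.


BDP = bandwidth * RTT
= 1000 Mbps * 341 ms
= 1000 * 1e6 * 341 / 1000 bits
= 341000000 bits
= 42625000 bytes
= 41625.9766 KB
BDP = 341000000 bits (42625000 bytes)


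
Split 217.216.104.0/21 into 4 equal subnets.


New prefix = 21 + 2 = 23
Each subnet has 512 addresses
  217.216.104.0/23
  217.216.106.0/23
  217.216.108.0/23
  217.216.110.0/23
Subnets: 217.216.104.0/23, 217.216.106.0/23, 217.216.108.0/23, 217.216.110.0/23


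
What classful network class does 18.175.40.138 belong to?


First octet: 18
Binary: 00010010
0xxxxxxx -> Class A (1-126)
Class A, default mask 255.0.0.0 (/8)


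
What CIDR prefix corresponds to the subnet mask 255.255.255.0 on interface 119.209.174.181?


Binary: 11111111.11111111.11111111.00000000
Count leading 1s
Prefix: /24


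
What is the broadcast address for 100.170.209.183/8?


Network: 100.0.0.0/8
Host bits = 24
Set all host bits to 1:
Broadcast: 100.255.255.255


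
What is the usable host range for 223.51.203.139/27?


Network: 223.51.203.128
Broadcast: 223.51.203.159
First usable = network + 1
Last usable = broadcast - 1
Range: 223.51.203.129 to 223.51.203.158


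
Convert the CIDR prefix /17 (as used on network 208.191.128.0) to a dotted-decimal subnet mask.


/17 means 17 network bits, 15 host bits
Binary: 11111111111111111000000000000000
Mask: 255.255.128.0


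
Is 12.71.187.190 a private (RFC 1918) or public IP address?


RFC 1918 private ranges:
  10.0.0.0/8 (10.0.0.0 - 10.255.255.255)
  172.16.0.0/12 (172.16.0.0 - 172.31.255.255)
  192.168.0.0/16 (192.168.0.0 - 192.168.255.255)
Public (not in any RFC 1918 range)


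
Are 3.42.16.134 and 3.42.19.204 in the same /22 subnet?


Mask: 255.255.252.0
3.42.16.134 AND mask = 3.42.16.0
3.42.19.204 AND mask = 3.42.16.0
Yes, same subnet (3.42.16.0)


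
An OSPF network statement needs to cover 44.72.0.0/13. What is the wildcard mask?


Subnet mask: 255.248.0.0
Wildcard = 255.255.255.255 - subnet mask
255 - 255 = 0
255 - 248 = 7
255 - 0 = 255
255 - 0 = 255
Wildcard: 0.7.255.255


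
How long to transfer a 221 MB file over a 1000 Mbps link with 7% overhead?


Effective throughput = 1000 * (1 - 7/100) = 930.0 Mbps
File size in Mb = 221 * 8 = 1768 Mb
Time = 1768 / 930.0
Time = 1.9011 seconds


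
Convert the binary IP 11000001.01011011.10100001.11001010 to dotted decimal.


11000001 = 193
01011011 = 91
10100001 = 161
11001010 = 202
IP: 193.91.161.202


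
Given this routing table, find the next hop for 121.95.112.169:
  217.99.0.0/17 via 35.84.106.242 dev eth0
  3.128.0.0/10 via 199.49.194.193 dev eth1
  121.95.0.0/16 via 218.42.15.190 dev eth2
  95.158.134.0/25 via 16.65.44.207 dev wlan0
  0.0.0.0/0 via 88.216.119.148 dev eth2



Longest prefix match for 121.95.112.169:
  /17 217.99.0.0: no
  /10 3.128.0.0: no
  /16 121.95.0.0: MATCH
  /25 95.158.134.0: no
  /0 0.0.0.0: MATCH
Selected: next-hop 218.42.15.190 via eth2 (matched /16)


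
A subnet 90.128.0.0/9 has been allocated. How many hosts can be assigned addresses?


Host bits = 32 - 9 = 23
Total addresses = 2^23 = 8388608
Usable = total - 2 (network and broadcast)
Usable hosts: 8388606


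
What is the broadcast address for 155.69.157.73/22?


Network: 155.69.156.0/22
Host bits = 10
Set all host bits to 1:
Broadcast: 155.69.159.255


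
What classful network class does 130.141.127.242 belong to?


First octet: 130
Binary: 10000010
10xxxxxx -> Class B (128-191)
Class B, default mask 255.255.0.0 (/16)


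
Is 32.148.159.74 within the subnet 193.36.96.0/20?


Subnet network: 193.36.96.0
Test IP AND mask: 32.148.144.0
No, 32.148.159.74 is not in 193.36.96.0/20


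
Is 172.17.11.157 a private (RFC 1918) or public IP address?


RFC 1918 private ranges:
  10.0.0.0/8 (10.0.0.0 - 10.255.255.255)
  172.16.0.0/12 (172.16.0.0 - 172.31.255.255)
  192.168.0.0/16 (192.168.0.0 - 192.168.255.255)
Private (in 172.16.0.0/12)


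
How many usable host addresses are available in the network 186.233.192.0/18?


Host bits = 32 - 18 = 14
Total addresses = 2^14 = 16384
Usable = total - 2 (network and broadcast)
Usable hosts: 16382


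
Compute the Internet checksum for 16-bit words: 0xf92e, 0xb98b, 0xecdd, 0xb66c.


Sum all words (with carry folding):
+ 0xf92e = 0xf92e
+ 0xb98b = 0xb2ba
+ 0xecdd = 0x9f98
+ 0xb66c = 0x5605
One's complement: ~0x5605
Checksum = 0xa9fa


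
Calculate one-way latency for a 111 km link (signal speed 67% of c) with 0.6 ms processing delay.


Speed = 0.67 * 3e5 km/s = 201000 km/s
Propagation delay = 111 / 201000 = 0.0006 s = 0.5522 ms
Processing delay = 0.6 ms
Total one-way latency = 1.1522 ms


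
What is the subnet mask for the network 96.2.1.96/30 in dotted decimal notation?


/30 means 30 network bits, 2 host bits
Binary: 11111111111111111111111111111100
Mask: 255.255.255.252


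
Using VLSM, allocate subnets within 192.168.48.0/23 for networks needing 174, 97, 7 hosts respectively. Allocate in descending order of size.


174 hosts -> /24 (254 usable): 192.168.48.0/24
97 hosts -> /25 (126 usable): 192.168.49.0/25
7 hosts -> /28 (14 usable): 192.168.49.128/28
Allocation: 192.168.48.0/24 (174 hosts, 254 usable); 192.168.49.0/25 (97 hosts, 126 usable); 192.168.49.128/28 (7 hosts, 14 usable)


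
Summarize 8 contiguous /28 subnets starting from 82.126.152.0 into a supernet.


Original prefix: /28
Number of subnets: 8 = 2^3
New prefix = 28 - 3 = 25
Supernet: 82.126.152.0/25


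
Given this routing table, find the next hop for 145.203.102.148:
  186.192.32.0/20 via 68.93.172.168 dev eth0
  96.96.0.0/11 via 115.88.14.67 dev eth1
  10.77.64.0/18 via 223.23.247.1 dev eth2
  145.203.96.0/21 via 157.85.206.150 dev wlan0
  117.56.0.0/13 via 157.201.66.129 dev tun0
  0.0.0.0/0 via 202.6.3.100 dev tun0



Longest prefix match for 145.203.102.148:
  /20 186.192.32.0: no
  /11 96.96.0.0: no
  /18 10.77.64.0: no
  /21 145.203.96.0: MATCH
  /13 117.56.0.0: no
  /0 0.0.0.0: MATCH
Selected: next-hop 157.85.206.150 via wlan0 (matched /21)


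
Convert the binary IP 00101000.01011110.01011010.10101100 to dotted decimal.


00101000 = 40
01011110 = 94
01011010 = 90
10101100 = 172
IP: 40.94.90.172


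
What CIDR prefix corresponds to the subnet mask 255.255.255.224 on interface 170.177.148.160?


Binary: 11111111.11111111.11111111.11100000
Count leading 1s
Prefix: /27


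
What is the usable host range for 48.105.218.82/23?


Network: 48.105.218.0
Broadcast: 48.105.219.255
First usable = network + 1
Last usable = broadcast - 1
Range: 48.105.218.1 to 48.105.219.254


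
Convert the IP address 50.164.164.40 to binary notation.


50 = 00110010
164 = 10100100
164 = 10100100
40 = 00101000
Binary: 00110010.10100100.10100100.00101000


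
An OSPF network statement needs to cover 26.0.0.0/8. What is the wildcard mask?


Subnet mask: 255.0.0.0
Wildcard = 255.255.255.255 - subnet mask
255 - 255 = 0
255 - 0 = 255
255 - 0 = 255
255 - 0 = 255
Wildcard: 0.255.255.255


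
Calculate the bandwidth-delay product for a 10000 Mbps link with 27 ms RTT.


BDP = bandwidth * RTT
= 10000 Mbps * 27 ms
= 10000 * 1e6 * 27 / 1000 bits
= 270000000 bits
= 33750000 bytes
= 32958.9844 KB
BDP = 270000000 bits (33750000 bytes)


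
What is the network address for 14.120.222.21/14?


IP:   00001110.01111000.11011110.00010101
Mask: 11111111.11111100.00000000.00000000
AND operation:
Net:  00001110.01111000.00000000.00000000
Network: 14.120.0.0/14


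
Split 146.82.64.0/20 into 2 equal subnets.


New prefix = 20 + 1 = 21
Each subnet has 2048 addresses
  146.82.64.0/21
  146.82.72.0/21
Subnets: 146.82.64.0/21, 146.82.72.0/21


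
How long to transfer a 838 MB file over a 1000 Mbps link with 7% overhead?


Effective throughput = 1000 * (1 - 7/100) = 930.0 Mbps
File size in Mb = 838 * 8 = 6704 Mb
Time = 6704 / 930.0
Time = 7.2086 seconds


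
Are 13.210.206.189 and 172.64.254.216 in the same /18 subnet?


Mask: 255.255.192.0
13.210.206.189 AND mask = 13.210.192.0
172.64.254.216 AND mask = 172.64.192.0
No, different subnets (13.210.192.0 vs 172.64.192.0)


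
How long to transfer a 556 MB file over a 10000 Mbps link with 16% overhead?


Effective throughput = 10000 * (1 - 16/100) = 8400 Mbps
File size in Mb = 556 * 8 = 4448 Mb
Time = 4448 / 8400
Time = 0.5295 seconds


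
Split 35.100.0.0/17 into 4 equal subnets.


New prefix = 17 + 2 = 19
Each subnet has 8192 addresses
  35.100.0.0/19
  35.100.32.0/19
  35.100.64.0/19
  35.100.96.0/19
Subnets: 35.100.0.0/19, 35.100.32.0/19, 35.100.64.0/19, 35.100.96.0/19


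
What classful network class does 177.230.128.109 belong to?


First octet: 177
Binary: 10110001
10xxxxxx -> Class B (128-191)
Class B, default mask 255.255.0.0 (/16)


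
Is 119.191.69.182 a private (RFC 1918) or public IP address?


RFC 1918 private ranges:
  10.0.0.0/8 (10.0.0.0 - 10.255.255.255)
  172.16.0.0/12 (172.16.0.0 - 172.31.255.255)
  192.168.0.0/16 (192.168.0.0 - 192.168.255.255)
Public (not in any RFC 1918 range)


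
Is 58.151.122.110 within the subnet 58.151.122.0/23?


Subnet network: 58.151.122.0
Test IP AND mask: 58.151.122.0
Yes, 58.151.122.110 is in 58.151.122.0/23


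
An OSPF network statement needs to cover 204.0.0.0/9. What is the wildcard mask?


Subnet mask: 255.128.0.0
Wildcard = 255.255.255.255 - subnet mask
255 - 255 = 0
255 - 128 = 127
255 - 0 = 255
255 - 0 = 255
Wildcard: 0.127.255.255


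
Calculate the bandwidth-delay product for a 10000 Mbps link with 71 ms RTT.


BDP = bandwidth * RTT
= 10000 Mbps * 71 ms
= 10000 * 1e6 * 71 / 1000 bits
= 710000000 bits
= 88750000 bytes
= 86669.9219 KB
BDP = 710000000 bits (88750000 bytes)


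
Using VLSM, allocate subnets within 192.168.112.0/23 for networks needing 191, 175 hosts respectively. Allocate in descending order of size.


191 hosts -> /24 (254 usable): 192.168.112.0/24
175 hosts -> /24 (254 usable): 192.168.113.0/24
Allocation: 192.168.112.0/24 (191 hosts, 254 usable); 192.168.113.0/24 (175 hosts, 254 usable)


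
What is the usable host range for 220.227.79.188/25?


Network: 220.227.79.128
Broadcast: 220.227.79.255
First usable = network + 1
Last usable = broadcast - 1
Range: 220.227.79.129 to 220.227.79.254


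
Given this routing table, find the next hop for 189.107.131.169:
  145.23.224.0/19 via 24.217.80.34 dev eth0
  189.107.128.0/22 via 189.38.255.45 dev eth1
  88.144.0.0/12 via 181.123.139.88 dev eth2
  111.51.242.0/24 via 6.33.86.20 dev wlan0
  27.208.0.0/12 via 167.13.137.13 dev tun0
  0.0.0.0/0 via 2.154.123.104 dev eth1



Longest prefix match for 189.107.131.169:
  /19 145.23.224.0: no
  /22 189.107.128.0: MATCH
  /12 88.144.0.0: no
  /24 111.51.242.0: no
  /12 27.208.0.0: no
  /0 0.0.0.0: MATCH
Selected: next-hop 189.38.255.45 via eth1 (matched /22)


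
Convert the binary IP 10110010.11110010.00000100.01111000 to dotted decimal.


10110010 = 178
11110010 = 242
00000100 = 4
01111000 = 120
IP: 178.242.4.120


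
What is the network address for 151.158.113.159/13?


IP:   10010111.10011110.01110001.10011111
Mask: 11111111.11111000.00000000.00000000
AND operation:
Net:  10010111.10011000.00000000.00000000
Network: 151.152.0.0/13


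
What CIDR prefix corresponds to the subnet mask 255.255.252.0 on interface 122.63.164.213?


Binary: 11111111.11111111.11111100.00000000
Count leading 1s
Prefix: /22


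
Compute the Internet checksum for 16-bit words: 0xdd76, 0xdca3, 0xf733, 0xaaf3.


Sum all words (with carry folding):
+ 0xdd76 = 0xdd76
+ 0xdca3 = 0xba1a
+ 0xf733 = 0xb14e
+ 0xaaf3 = 0x5c42
One's complement: ~0x5c42
Checksum = 0xa3bd


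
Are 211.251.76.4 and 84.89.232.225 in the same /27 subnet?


Mask: 255.255.255.224
211.251.76.4 AND mask = 211.251.76.0
84.89.232.225 AND mask = 84.89.232.224
No, different subnets (211.251.76.0 vs 84.89.232.224)


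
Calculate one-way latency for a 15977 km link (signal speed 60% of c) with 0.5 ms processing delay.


Speed = 0.6 * 3e5 km/s = 180000 km/s
Propagation delay = 15977 / 180000 = 0.0888 s = 88.7611 ms
Processing delay = 0.5 ms
Total one-way latency = 89.2611 ms


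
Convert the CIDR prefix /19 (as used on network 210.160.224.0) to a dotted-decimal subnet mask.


/19 means 19 network bits, 13 host bits
Binary: 11111111111111111110000000000000
Mask: 255.255.224.0


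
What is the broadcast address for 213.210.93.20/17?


Network: 213.210.0.0/17
Host bits = 15
Set all host bits to 1:
Broadcast: 213.210.127.255


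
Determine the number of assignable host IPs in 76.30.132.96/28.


Host bits = 32 - 28 = 4
Total addresses = 2^4 = 16
Usable = total - 2 (network and broadcast)
Usable hosts: 14


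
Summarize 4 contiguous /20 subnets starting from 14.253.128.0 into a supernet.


Original prefix: /20
Number of subnets: 4 = 2^2
New prefix = 20 - 2 = 18
Supernet: 14.253.128.0/18


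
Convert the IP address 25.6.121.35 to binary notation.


25 = 00011001
6 = 00000110
121 = 01111001
35 = 00100011
Binary: 00011001.00000110.01111001.00100011


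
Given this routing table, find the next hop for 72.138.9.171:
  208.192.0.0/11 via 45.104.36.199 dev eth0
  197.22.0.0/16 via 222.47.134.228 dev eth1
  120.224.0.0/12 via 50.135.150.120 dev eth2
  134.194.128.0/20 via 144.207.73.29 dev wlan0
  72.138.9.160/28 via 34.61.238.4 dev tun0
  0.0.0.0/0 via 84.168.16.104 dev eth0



Longest prefix match for 72.138.9.171:
  /11 208.192.0.0: no
  /16 197.22.0.0: no
  /12 120.224.0.0: no
  /20 134.194.128.0: no
  /28 72.138.9.160: MATCH
  /0 0.0.0.0: MATCH
Selected: next-hop 34.61.238.4 via tun0 (matched /28)


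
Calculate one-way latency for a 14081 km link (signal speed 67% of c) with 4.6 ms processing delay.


Speed = 0.67 * 3e5 km/s = 201000 km/s
Propagation delay = 14081 / 201000 = 0.0701 s = 70.0547 ms
Processing delay = 4.6 ms
Total one-way latency = 74.6547 ms


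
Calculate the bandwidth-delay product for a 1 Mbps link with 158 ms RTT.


BDP = bandwidth * RTT
= 1 Mbps * 158 ms
= 1 * 1e6 * 158 / 1000 bits
= 158000 bits
= 19750 bytes
= 19.2871 KB
BDP = 158000 bits (19750 bytes)


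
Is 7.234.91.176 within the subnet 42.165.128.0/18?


Subnet network: 42.165.128.0
Test IP AND mask: 7.234.64.0
No, 7.234.91.176 is not in 42.165.128.0/18


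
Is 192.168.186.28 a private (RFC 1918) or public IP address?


RFC 1918 private ranges:
  10.0.0.0/8 (10.0.0.0 - 10.255.255.255)
  172.16.0.0/12 (172.16.0.0 - 172.31.255.255)
  192.168.0.0/16 (192.168.0.0 - 192.168.255.255)
Private (in 192.168.0.0/16)


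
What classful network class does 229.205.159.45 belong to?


First octet: 229
Binary: 11100101
1110xxxx -> Class D (224-239)
Class D (multicast), default mask N/A


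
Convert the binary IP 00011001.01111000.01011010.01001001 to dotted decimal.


00011001 = 25
01111000 = 120
01011010 = 90
01001001 = 73
IP: 25.120.90.73


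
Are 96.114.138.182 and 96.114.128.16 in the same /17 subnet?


Mask: 255.255.128.0
96.114.138.182 AND mask = 96.114.128.0
96.114.128.16 AND mask = 96.114.128.0
Yes, same subnet (96.114.128.0)


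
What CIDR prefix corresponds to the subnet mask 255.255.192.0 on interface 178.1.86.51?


Binary: 11111111.11111111.11000000.00000000
Count leading 1s
Prefix: /18


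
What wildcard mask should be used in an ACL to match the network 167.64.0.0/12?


Subnet mask: 255.240.0.0
Wildcard = 255.255.255.255 - subnet mask
255 - 255 = 0
255 - 240 = 15
255 - 0 = 255
255 - 0 = 255
Wildcard: 0.15.255.255


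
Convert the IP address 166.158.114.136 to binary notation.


166 = 10100110
158 = 10011110
114 = 01110010
136 = 10001000
Binary: 10100110.10011110.01110010.10001000


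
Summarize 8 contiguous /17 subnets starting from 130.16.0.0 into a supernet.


Original prefix: /17
Number of subnets: 8 = 2^3
New prefix = 17 - 3 = 14
Supernet: 130.16.0.0/14


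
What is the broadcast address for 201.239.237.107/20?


Network: 201.239.224.0/20
Host bits = 12
Set all host bits to 1:
Broadcast: 201.239.239.255


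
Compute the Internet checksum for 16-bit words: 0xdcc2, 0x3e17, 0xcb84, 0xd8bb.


Sum all words (with carry folding):
+ 0xdcc2 = 0xdcc2
+ 0x3e17 = 0x1ada
+ 0xcb84 = 0xe65e
+ 0xd8bb = 0xbf1a
One's complement: ~0xbf1a
Checksum = 0x40e5


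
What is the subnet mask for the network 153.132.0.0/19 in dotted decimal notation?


/19 means 19 network bits, 13 host bits
Binary: 11111111111111111110000000000000
Mask: 255.255.224.0


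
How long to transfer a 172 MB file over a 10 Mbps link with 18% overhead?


Effective throughput = 10 * (1 - 18/100) = 8.2 Mbps
File size in Mb = 172 * 8 = 1376 Mb
Time = 1376 / 8.2
Time = 167.8049 seconds


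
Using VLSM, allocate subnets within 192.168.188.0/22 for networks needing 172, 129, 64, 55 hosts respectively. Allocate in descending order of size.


172 hosts -> /24 (254 usable): 192.168.188.0/24
129 hosts -> /24 (254 usable): 192.168.189.0/24
64 hosts -> /25 (126 usable): 192.168.190.0/25
55 hosts -> /26 (62 usable): 192.168.190.128/26
Allocation: 192.168.188.0/24 (172 hosts, 254 usable); 192.168.189.0/24 (129 hosts, 254 usable); 192.168.190.0/25 (64 hosts, 126 usable); 192.168.190.128/26 (55 hosts, 62 usable)


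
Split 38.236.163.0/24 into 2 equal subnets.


New prefix = 24 + 1 = 25
Each subnet has 128 addresses
  38.236.163.0/25
  38.236.163.128/25
Subnets: 38.236.163.0/25, 38.236.163.128/25


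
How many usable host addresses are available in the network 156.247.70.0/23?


Host bits = 32 - 23 = 9
Total addresses = 2^9 = 512
Usable = total - 2 (network and broadcast)
Usable hosts: 510


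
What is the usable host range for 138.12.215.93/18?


Network: 138.12.192.0
Broadcast: 138.12.255.255
First usable = network + 1
Last usable = broadcast - 1
Range: 138.12.192.1 to 138.12.255.254


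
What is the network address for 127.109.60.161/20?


IP:   01111111.01101101.00111100.10100001
Mask: 11111111.11111111.11110000.00000000
AND operation:
Net:  01111111.01101101.00110000.00000000
Network: 127.109.48.0/20


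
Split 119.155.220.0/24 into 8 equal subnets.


New prefix = 24 + 3 = 27
Each subnet has 32 addresses
  119.155.220.0/27
  119.155.220.32/27
  119.155.220.64/27
  119.155.220.96/27
  119.155.220.128/27
  119.155.220.160/27
  119.155.220.192/27
  119.155.220.224/27
Subnets: 119.155.220.0/27, 119.155.220.32/27, 119.155.220.64/27, 119.155.220.96/27, 119.155.220.128/27, 119.155.220.160/27, 119.155.220.192/27, 119.155.220.224/27


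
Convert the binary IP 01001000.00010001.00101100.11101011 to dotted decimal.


01001000 = 72
00010001 = 17
00101100 = 44
11101011 = 235
IP: 72.17.44.235


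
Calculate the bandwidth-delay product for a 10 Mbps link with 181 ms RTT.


BDP = bandwidth * RTT
= 10 Mbps * 181 ms
= 10 * 1e6 * 181 / 1000 bits
= 1810000 bits
= 226250 bytes
= 220.9473 KB
BDP = 1810000 bits (226250 bytes)


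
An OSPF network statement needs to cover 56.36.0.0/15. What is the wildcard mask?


Subnet mask: 255.254.0.0
Wildcard = 255.255.255.255 - subnet mask
255 - 255 = 0
255 - 254 = 1
255 - 0 = 255
255 - 0 = 255
Wildcard: 0.1.255.255


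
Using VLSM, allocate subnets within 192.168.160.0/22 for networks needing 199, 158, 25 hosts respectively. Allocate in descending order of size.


199 hosts -> /24 (254 usable): 192.168.160.0/24
158 hosts -> /24 (254 usable): 192.168.161.0/24
25 hosts -> /27 (30 usable): 192.168.162.0/27
Allocation: 192.168.160.0/24 (199 hosts, 254 usable); 192.168.161.0/24 (158 hosts, 254 usable); 192.168.162.0/27 (25 hosts, 30 usable)


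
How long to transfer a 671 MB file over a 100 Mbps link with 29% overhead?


Effective throughput = 100 * (1 - 29/100) = 71 Mbps
File size in Mb = 671 * 8 = 5368 Mb
Time = 5368 / 71
Time = 75.6056 seconds


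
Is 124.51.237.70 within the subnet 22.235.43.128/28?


Subnet network: 22.235.43.128
Test IP AND mask: 124.51.237.64
No, 124.51.237.70 is not in 22.235.43.128/28


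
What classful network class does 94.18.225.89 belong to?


First octet: 94
Binary: 01011110
0xxxxxxx -> Class A (1-126)
Class A, default mask 255.0.0.0 (/8)


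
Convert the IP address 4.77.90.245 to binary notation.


4 = 00000100
77 = 01001101
90 = 01011010
245 = 11110101
Binary: 00000100.01001101.01011010.11110101


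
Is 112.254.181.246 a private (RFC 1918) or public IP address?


RFC 1918 private ranges:
  10.0.0.0/8 (10.0.0.0 - 10.255.255.255)
  172.16.0.0/12 (172.16.0.0 - 172.31.255.255)
  192.168.0.0/16 (192.168.0.0 - 192.168.255.255)
Public (not in any RFC 1918 range)


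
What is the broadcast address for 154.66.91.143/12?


Network: 154.64.0.0/12
Host bits = 20
Set all host bits to 1:
Broadcast: 154.79.255.255


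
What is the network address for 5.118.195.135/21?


IP:   00000101.01110110.11000011.10000111
Mask: 11111111.11111111.11111000.00000000
AND operation:
Net:  00000101.01110110.11000000.00000000
Network: 5.118.192.0/21


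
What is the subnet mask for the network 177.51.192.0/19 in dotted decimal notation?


/19 means 19 network bits, 13 host bits
Binary: 11111111111111111110000000000000
Mask: 255.255.224.0


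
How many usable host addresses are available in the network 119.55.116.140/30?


Host bits = 32 - 30 = 2
Total addresses = 2^2 = 4
Usable = total - 2 (network and broadcast)
Usable hosts: 2


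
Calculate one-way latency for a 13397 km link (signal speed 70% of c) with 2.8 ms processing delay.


Speed = 0.7 * 3e5 km/s = 210000 km/s
Propagation delay = 13397 / 210000 = 0.0638 s = 63.7952 ms
Processing delay = 2.8 ms
Total one-way latency = 66.5952 ms


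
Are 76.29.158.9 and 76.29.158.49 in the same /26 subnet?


Mask: 255.255.255.192
76.29.158.9 AND mask = 76.29.158.0
76.29.158.49 AND mask = 76.29.158.0
Yes, same subnet (76.29.158.0)


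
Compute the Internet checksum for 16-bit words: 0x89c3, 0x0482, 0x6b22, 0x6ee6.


Sum all words (with carry folding):
+ 0x89c3 = 0x89c3
+ 0x0482 = 0x8e45
+ 0x6b22 = 0xf967
+ 0x6ee6 = 0x684e
One's complement: ~0x684e
Checksum = 0x97b1


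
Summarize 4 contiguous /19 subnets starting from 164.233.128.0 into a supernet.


Original prefix: /19
Number of subnets: 4 = 2^2
New prefix = 19 - 2 = 17
Supernet: 164.233.128.0/17


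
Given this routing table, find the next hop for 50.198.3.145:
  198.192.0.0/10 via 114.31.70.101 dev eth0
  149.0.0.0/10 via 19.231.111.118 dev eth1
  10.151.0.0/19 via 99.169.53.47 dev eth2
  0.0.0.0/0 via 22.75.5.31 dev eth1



Longest prefix match for 50.198.3.145:
  /10 198.192.0.0: no
  /10 149.0.0.0: no
  /19 10.151.0.0: no
  /0 0.0.0.0: MATCH
Selected: next-hop 22.75.5.31 via eth1 (matched /0)


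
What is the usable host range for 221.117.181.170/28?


Network: 221.117.181.160
Broadcast: 221.117.181.175
First usable = network + 1
Last usable = broadcast - 1
Range: 221.117.181.161 to 221.117.181.174


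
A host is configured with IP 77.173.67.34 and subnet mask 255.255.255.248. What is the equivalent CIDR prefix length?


Binary: 11111111.11111111.11111111.11111000
Count leading 1s
Prefix: /29


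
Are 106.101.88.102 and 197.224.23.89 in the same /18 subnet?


Mask: 255.255.192.0
106.101.88.102 AND mask = 106.101.64.0
197.224.23.89 AND mask = 197.224.0.0
No, different subnets (106.101.64.0 vs 197.224.0.0)


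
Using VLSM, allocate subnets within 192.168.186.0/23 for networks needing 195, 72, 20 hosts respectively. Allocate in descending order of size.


195 hosts -> /24 (254 usable): 192.168.186.0/24
72 hosts -> /25 (126 usable): 192.168.187.0/25
20 hosts -> /27 (30 usable): 192.168.187.128/27
Allocation: 192.168.186.0/24 (195 hosts, 254 usable); 192.168.187.0/25 (72 hosts, 126 usable); 192.168.187.128/27 (20 hosts, 30 usable)


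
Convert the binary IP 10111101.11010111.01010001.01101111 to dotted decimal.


10111101 = 189
11010111 = 215
01010001 = 81
01101111 = 111
IP: 189.215.81.111


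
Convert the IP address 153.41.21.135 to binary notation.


153 = 10011001
41 = 00101001
21 = 00010101
135 = 10000111
Binary: 10011001.00101001.00010101.10000111


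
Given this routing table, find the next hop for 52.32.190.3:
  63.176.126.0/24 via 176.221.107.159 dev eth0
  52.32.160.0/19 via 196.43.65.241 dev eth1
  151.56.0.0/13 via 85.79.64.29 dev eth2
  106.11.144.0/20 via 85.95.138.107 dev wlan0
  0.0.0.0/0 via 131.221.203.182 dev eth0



Longest prefix match for 52.32.190.3:
  /24 63.176.126.0: no
  /19 52.32.160.0: MATCH
  /13 151.56.0.0: no
  /20 106.11.144.0: no
  /0 0.0.0.0: MATCH
Selected: next-hop 196.43.65.241 via eth1 (matched /19)


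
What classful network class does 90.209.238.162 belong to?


First octet: 90
Binary: 01011010
0xxxxxxx -> Class A (1-126)
Class A, default mask 255.0.0.0 (/8)


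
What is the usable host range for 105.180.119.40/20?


Network: 105.180.112.0
Broadcast: 105.180.127.255
First usable = network + 1
Last usable = broadcast - 1
Range: 105.180.112.1 to 105.180.127.254


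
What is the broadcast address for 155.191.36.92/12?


Network: 155.176.0.0/12
Host bits = 20
Set all host bits to 1:
Broadcast: 155.191.255.255


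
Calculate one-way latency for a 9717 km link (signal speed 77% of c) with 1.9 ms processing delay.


Speed = 0.77 * 3e5 km/s = 231000 km/s
Propagation delay = 9717 / 231000 = 0.0421 s = 42.0649 ms
Processing delay = 1.9 ms
Total one-way latency = 43.9649 ms


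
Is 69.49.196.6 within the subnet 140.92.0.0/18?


Subnet network: 140.92.0.0
Test IP AND mask: 69.49.192.0
No, 69.49.196.6 is not in 140.92.0.0/18


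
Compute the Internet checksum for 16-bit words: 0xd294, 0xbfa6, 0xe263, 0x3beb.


Sum all words (with carry folding):
+ 0xd294 = 0xd294
+ 0xbfa6 = 0x923b
+ 0xe263 = 0x749f
+ 0x3beb = 0xb08a
One's complement: ~0xb08a
Checksum = 0x4f75


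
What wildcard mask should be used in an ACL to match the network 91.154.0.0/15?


Subnet mask: 255.254.0.0
Wildcard = 255.255.255.255 - subnet mask
255 - 255 = 0
255 - 254 = 1
255 - 0 = 255
255 - 0 = 255
Wildcard: 0.1.255.255


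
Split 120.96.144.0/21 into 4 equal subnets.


New prefix = 21 + 2 = 23
Each subnet has 512 addresses
  120.96.144.0/23
  120.96.146.0/23
  120.96.148.0/23
  120.96.150.0/23
Subnets: 120.96.144.0/23, 120.96.146.0/23, 120.96.148.0/23, 120.96.150.0/23


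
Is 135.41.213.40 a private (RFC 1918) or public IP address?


RFC 1918 private ranges:
  10.0.0.0/8 (10.0.0.0 - 10.255.255.255)
  172.16.0.0/12 (172.16.0.0 - 172.31.255.255)
  192.168.0.0/16 (192.168.0.0 - 192.168.255.255)
Public (not in any RFC 1918 range)


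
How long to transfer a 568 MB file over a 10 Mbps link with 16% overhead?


Effective throughput = 10 * (1 - 16/100) = 8.4 Mbps
File size in Mb = 568 * 8 = 4544 Mb
Time = 4544 / 8.4
Time = 540.9524 seconds


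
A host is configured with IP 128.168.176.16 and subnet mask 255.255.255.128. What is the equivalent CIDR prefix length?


Binary: 11111111.11111111.11111111.10000000
Count leading 1s
Prefix: /25


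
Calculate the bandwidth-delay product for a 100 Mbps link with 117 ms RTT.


BDP = bandwidth * RTT
= 100 Mbps * 117 ms
= 100 * 1e6 * 117 / 1000 bits
= 11700000 bits
= 1462500 bytes
= 1428.2227 KB
BDP = 11700000 bits (1462500 bytes)


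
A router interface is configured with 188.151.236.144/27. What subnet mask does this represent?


/27 means 27 network bits, 5 host bits
Binary: 11111111111111111111111111100000
Mask: 255.255.255.224


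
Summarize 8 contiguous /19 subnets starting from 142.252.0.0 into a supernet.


Original prefix: /19
Number of subnets: 8 = 2^3
New prefix = 19 - 3 = 16
Supernet: 142.252.0.0/16


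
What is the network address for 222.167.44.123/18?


IP:   11011110.10100111.00101100.01111011
Mask: 11111111.11111111.11000000.00000000
AND operation:
Net:  11011110.10100111.00000000.00000000
Network: 222.167.0.0/18


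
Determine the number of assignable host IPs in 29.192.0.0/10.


Host bits = 32 - 10 = 22
Total addresses = 2^22 = 4194304
Usable = total - 2 (network and broadcast)
Usable hosts: 4194302


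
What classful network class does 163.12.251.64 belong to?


First octet: 163
Binary: 10100011
10xxxxxx -> Class B (128-191)
Class B, default mask 255.255.0.0 (/16)


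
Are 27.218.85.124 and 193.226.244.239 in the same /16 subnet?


Mask: 255.255.0.0
27.218.85.124 AND mask = 27.218.0.0
193.226.244.239 AND mask = 193.226.0.0
No, different subnets (27.218.0.0 vs 193.226.0.0)


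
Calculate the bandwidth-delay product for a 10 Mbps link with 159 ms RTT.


BDP = bandwidth * RTT
= 10 Mbps * 159 ms
= 10 * 1e6 * 159 / 1000 bits
= 1590000 bits
= 198750 bytes
= 194.0918 KB
BDP = 1590000 bits (198750 bytes)


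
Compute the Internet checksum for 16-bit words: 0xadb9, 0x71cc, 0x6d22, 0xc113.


Sum all words (with carry folding):
+ 0xadb9 = 0xadb9
+ 0x71cc = 0x1f86
+ 0x6d22 = 0x8ca8
+ 0xc113 = 0x4dbc
One's complement: ~0x4dbc
Checksum = 0xb243


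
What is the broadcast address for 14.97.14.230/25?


Network: 14.97.14.128/25
Host bits = 7
Set all host bits to 1:
Broadcast: 14.97.14.255


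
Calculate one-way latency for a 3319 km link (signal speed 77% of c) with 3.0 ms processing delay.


Speed = 0.77 * 3e5 km/s = 231000 km/s
Propagation delay = 3319 / 231000 = 0.0144 s = 14.368 ms
Processing delay = 3.0 ms
Total one-way latency = 17.368 ms


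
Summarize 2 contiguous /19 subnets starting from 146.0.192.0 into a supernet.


Original prefix: /19
Number of subnets: 2 = 2^1
New prefix = 19 - 1 = 18
Supernet: 146.0.192.0/18


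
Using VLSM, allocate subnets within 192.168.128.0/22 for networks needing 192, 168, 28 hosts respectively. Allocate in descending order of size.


192 hosts -> /24 (254 usable): 192.168.128.0/24
168 hosts -> /24 (254 usable): 192.168.129.0/24
28 hosts -> /27 (30 usable): 192.168.130.0/27
Allocation: 192.168.128.0/24 (192 hosts, 254 usable); 192.168.129.0/24 (168 hosts, 254 usable); 192.168.130.0/27 (28 hosts, 30 usable)


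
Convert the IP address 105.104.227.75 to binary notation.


105 = 01101001
104 = 01101000
227 = 11100011
75 = 01001011
Binary: 01101001.01101000.11100011.01001011


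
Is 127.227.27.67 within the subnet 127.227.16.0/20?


Subnet network: 127.227.16.0
Test IP AND mask: 127.227.16.0
Yes, 127.227.27.67 is in 127.227.16.0/20


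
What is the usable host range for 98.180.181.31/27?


Network: 98.180.181.0
Broadcast: 98.180.181.31
First usable = network + 1
Last usable = broadcast - 1
Range: 98.180.181.1 to 98.180.181.30


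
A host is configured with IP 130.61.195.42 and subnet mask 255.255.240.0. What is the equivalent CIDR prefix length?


Binary: 11111111.11111111.11110000.00000000
Count leading 1s
Prefix: /20


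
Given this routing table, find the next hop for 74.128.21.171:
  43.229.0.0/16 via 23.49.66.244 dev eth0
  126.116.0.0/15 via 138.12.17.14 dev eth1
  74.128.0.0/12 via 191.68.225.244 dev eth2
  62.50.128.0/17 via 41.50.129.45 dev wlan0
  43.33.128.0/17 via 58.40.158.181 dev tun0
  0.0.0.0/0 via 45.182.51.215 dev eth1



Longest prefix match for 74.128.21.171:
  /16 43.229.0.0: no
  /15 126.116.0.0: no
  /12 74.128.0.0: MATCH
  /17 62.50.128.0: no
  /17 43.33.128.0: no
  /0 0.0.0.0: MATCH
Selected: next-hop 191.68.225.244 via eth2 (matched /12)


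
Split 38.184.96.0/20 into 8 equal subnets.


New prefix = 20 + 3 = 23
Each subnet has 512 addresses
  38.184.96.0/23
  38.184.98.0/23
  38.184.100.0/23
  38.184.102.0/23
  38.184.104.0/23
  38.184.106.0/23
  38.184.108.0/23
  38.184.110.0/23
Subnets: 38.184.96.0/23, 38.184.98.0/23, 38.184.100.0/23, 38.184.102.0/23, 38.184.104.0/23, 38.184.106.0/23, 38.184.108.0/23, 38.184.110.0/23


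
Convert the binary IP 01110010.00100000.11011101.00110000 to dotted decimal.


01110010 = 114
00100000 = 32
11011101 = 221
00110000 = 48
IP: 114.32.221.48


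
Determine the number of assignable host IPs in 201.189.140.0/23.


Host bits = 32 - 23 = 9
Total addresses = 2^9 = 512
Usable = total - 2 (network and broadcast)
Usable hosts: 510


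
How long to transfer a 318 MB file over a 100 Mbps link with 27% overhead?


Effective throughput = 100 * (1 - 27/100) = 73 Mbps
File size in Mb = 318 * 8 = 2544 Mb
Time = 2544 / 73
Time = 34.8493 seconds


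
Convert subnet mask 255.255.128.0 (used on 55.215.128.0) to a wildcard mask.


Subnet mask: 255.255.128.0
Wildcard = 255.255.255.255 - subnet mask
255 - 255 = 0
255 - 255 = 0
255 - 128 = 127
255 - 0 = 255
Wildcard: 0.0.127.255


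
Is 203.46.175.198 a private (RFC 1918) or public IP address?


RFC 1918 private ranges:
  10.0.0.0/8 (10.0.0.0 - 10.255.255.255)
  172.16.0.0/12 (172.16.0.0 - 172.31.255.255)
  192.168.0.0/16 (192.168.0.0 - 192.168.255.255)
Public (not in any RFC 1918 range)


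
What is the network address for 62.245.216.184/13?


IP:   00111110.11110101.11011000.10111000
Mask: 11111111.11111000.00000000.00000000
AND operation:
Net:  00111110.11110000.00000000.00000000
Network: 62.240.0.0/13


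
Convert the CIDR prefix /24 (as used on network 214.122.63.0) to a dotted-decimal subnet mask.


/24 means 24 network bits, 8 host bits
Binary: 11111111111111111111111100000000
Mask: 255.255.255.0


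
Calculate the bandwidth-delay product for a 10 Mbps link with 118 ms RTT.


BDP = bandwidth * RTT
= 10 Mbps * 118 ms
= 10 * 1e6 * 118 / 1000 bits
= 1180000 bits
= 147500 bytes
= 144.043 KB
BDP = 1180000 bits (147500 bytes)


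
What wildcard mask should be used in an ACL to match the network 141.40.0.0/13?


Subnet mask: 255.248.0.0
Wildcard = 255.255.255.255 - subnet mask
255 - 255 = 0
255 - 248 = 7
255 - 0 = 255
255 - 0 = 255
Wildcard: 0.7.255.255


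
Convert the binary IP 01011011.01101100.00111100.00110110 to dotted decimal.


01011011 = 91
01101100 = 108
00111100 = 60
00110110 = 54
IP: 91.108.60.54


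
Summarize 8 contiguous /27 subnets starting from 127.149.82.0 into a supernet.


Original prefix: /27
Number of subnets: 8 = 2^3
New prefix = 27 - 3 = 24
Supernet: 127.149.82.0/24


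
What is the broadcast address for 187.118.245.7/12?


Network: 187.112.0.0/12
Host bits = 20
Set all host bits to 1:
Broadcast: 187.127.255.255


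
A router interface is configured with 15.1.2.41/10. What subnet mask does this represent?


/10 means 10 network bits, 22 host bits
Binary: 11111111110000000000000000000000
Mask: 255.192.0.0


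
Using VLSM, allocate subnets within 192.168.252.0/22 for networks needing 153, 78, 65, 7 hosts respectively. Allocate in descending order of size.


153 hosts -> /24 (254 usable): 192.168.252.0/24
78 hosts -> /25 (126 usable): 192.168.253.0/25
65 hosts -> /25 (126 usable): 192.168.253.128/25
7 hosts -> /28 (14 usable): 192.168.254.0/28
Allocation: 192.168.252.0/24 (153 hosts, 254 usable); 192.168.253.0/25 (78 hosts, 126 usable); 192.168.253.128/25 (65 hosts, 126 usable); 192.168.254.0/28 (7 hosts, 14 usable)


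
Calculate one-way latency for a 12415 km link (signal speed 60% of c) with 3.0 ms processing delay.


Speed = 0.6 * 3e5 km/s = 180000 km/s
Propagation delay = 12415 / 180000 = 0.069 s = 68.9722 ms
Processing delay = 3.0 ms
Total one-way latency = 71.9722 ms


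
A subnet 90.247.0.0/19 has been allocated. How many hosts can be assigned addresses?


Host bits = 32 - 19 = 13
Total addresses = 2^13 = 8192
Usable = total - 2 (network and broadcast)
Usable hosts: 8190


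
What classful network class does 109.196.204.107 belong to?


First octet: 109
Binary: 01101101
0xxxxxxx -> Class A (1-126)
Class A, default mask 255.0.0.0 (/8)


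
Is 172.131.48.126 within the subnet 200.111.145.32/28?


Subnet network: 200.111.145.32
Test IP AND mask: 172.131.48.112
No, 172.131.48.126 is not in 200.111.145.32/28


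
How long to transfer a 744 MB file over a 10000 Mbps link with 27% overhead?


Effective throughput = 10000 * (1 - 27/100) = 7300 Mbps
File size in Mb = 744 * 8 = 5952 Mb
Time = 5952 / 7300
Time = 0.8153 seconds


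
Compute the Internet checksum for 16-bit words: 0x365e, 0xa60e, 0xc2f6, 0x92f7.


Sum all words (with carry folding):
+ 0x365e = 0x365e
+ 0xa60e = 0xdc6c
+ 0xc2f6 = 0x9f63
+ 0x92f7 = 0x325b
One's complement: ~0x325b
Checksum = 0xcda4


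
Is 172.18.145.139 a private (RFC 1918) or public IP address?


RFC 1918 private ranges:
  10.0.0.0/8 (10.0.0.0 - 10.255.255.255)
  172.16.0.0/12 (172.16.0.0 - 172.31.255.255)
  192.168.0.0/16 (192.168.0.0 - 192.168.255.255)
Private (in 172.16.0.0/12)


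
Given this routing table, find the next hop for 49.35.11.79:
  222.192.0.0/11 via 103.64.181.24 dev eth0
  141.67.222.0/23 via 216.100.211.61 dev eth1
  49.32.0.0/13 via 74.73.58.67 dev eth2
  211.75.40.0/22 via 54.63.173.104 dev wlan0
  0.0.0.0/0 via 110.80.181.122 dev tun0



Longest prefix match for 49.35.11.79:
  /11 222.192.0.0: no
  /23 141.67.222.0: no
  /13 49.32.0.0: MATCH
  /22 211.75.40.0: no
  /0 0.0.0.0: MATCH
Selected: next-hop 74.73.58.67 via eth2 (matched /13)


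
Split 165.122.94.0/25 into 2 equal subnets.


New prefix = 25 + 1 = 26
Each subnet has 64 addresses
  165.122.94.0/26
  165.122.94.64/26
Subnets: 165.122.94.0/26, 165.122.94.64/26


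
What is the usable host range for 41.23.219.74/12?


Network: 41.16.0.0
Broadcast: 41.31.255.255
First usable = network + 1
Last usable = broadcast - 1
Range: 41.16.0.1 to 41.31.255.254


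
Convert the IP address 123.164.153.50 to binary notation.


123 = 01111011
164 = 10100100
153 = 10011001
50 = 00110010
Binary: 01111011.10100100.10011001.00110010


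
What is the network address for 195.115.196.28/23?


IP:   11000011.01110011.11000100.00011100
Mask: 11111111.11111111.11111110.00000000
AND operation:
Net:  11000011.01110011.11000100.00000000
Network: 195.115.196.0/23


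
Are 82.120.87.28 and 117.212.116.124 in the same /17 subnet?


Mask: 255.255.128.0
82.120.87.28 AND mask = 82.120.0.0
117.212.116.124 AND mask = 117.212.0.0
No, different subnets (82.120.0.0 vs 117.212.0.0)


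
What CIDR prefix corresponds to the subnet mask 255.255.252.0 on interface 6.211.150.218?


Binary: 11111111.11111111.11111100.00000000
Count leading 1s
Prefix: /22


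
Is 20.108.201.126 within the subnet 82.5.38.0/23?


Subnet network: 82.5.38.0
Test IP AND mask: 20.108.200.0
No, 20.108.201.126 is not in 82.5.38.0/23


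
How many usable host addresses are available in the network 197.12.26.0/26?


Host bits = 32 - 26 = 6
Total addresses = 2^6 = 64
Usable = total - 2 (network and broadcast)
Usable hosts: 62


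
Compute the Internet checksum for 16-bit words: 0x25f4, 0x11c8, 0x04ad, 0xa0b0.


Sum all words (with carry folding):
+ 0x25f4 = 0x25f4
+ 0x11c8 = 0x37bc
+ 0x04ad = 0x3c69
+ 0xa0b0 = 0xdd19
One's complement: ~0xdd19
Checksum = 0x22e6


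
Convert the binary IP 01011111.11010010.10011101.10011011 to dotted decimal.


01011111 = 95
11010010 = 210
10011101 = 157
10011011 = 155
IP: 95.210.157.155
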